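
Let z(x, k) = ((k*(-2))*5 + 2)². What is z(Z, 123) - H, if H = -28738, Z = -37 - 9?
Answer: 1536722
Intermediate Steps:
Z = -46
z(x, k) = (2 - 10*k)² (z(x, k) = (-2*k*5 + 2)² = (-10*k + 2)² = (2 - 10*k)²)
z(Z, 123) - H = 4*(-1 + 5*123)² - 1*(-28738) = 4*(-1 + 615)² + 28738 = 4*614² + 28738 = 4*376996 + 28738 = 1507984 + 28738 = 1536722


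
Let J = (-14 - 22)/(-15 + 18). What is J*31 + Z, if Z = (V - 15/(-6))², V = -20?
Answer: -263/4 ≈ -65.750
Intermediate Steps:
J = -12 (J = -36/3 = -36*⅓ = -12)
Z = 1225/4 (Z = (-20 - 15/(-6))² = (-20 - 15*(-⅙))² = (-20 + 5/2)² = (-35/2)² = 1225/4 ≈ 306.25)
J*31 + Z = -12*31 + 1225/4 = -372 + 1225/4 = -263/4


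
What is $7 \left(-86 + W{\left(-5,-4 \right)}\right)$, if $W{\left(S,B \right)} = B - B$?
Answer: $-602$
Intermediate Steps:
$W{\left(S,B \right)} = 0$
$7 \left(-86 + W{\left(-5,-4 \right)}\right) = 7 \left(-86 + 0\right) = 7 \left(-86\right) = -602$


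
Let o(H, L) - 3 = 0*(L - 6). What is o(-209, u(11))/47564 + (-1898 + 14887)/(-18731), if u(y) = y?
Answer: -617752603/890921284 ≈ -0.69339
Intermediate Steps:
o(H, L) = 3 (o(H, L) = 3 + 0*(L - 6) = 3 + 0*(-6 + L) = 3 + 0 = 3)
o(-209, u(11))/47564 + (-1898 + 14887)/(-18731) = 3/47564 + (-1898 + 14887)/(-18731) = 3*(1/47564) + 12989*(-1/18731) = 3/47564 - 12989/18731 = -617752603/890921284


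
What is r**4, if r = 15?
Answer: 50625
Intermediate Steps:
r**4 = 15**4 = 50625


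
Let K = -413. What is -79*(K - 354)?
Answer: 60593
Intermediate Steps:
-79*(K - 354) = -79*(-413 - 354) = -79*(-767) = 60593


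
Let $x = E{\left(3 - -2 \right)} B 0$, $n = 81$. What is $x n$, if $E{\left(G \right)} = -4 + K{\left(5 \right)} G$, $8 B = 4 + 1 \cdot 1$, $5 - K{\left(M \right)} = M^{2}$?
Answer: $0$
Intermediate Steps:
$K{\left(M \right)} = 5 - M^{2}$
$B = \frac{5}{8}$ ($B = \frac{4 + 1 \cdot 1}{8} = \frac{4 + 1}{8} = \frac{1}{8} \cdot 5 = \frac{5}{8} \approx 0.625$)
$E{\left(G \right)} = -4 - 20 G$ ($E{\left(G \right)} = -4 + \left(5 - 5^{2}\right) G = -4 + \left(5 - 25\right) G = -4 - 20 G$)
$x = 0$ ($x = \left(-4 - 20 \left(3 - -2\right)\right) \frac{5}{8} \cdot 0 = \left(-4 - 20 \left(3 + 2\right)\right) \frac{5}{8} \cdot 0 = \left(-4 - 100\right) \frac{5}{8} \cdot 0 = \left(-104\right) \frac{5}{8} \cdot 0 = \left(-65\right) 0 = 0$)
$x n = 0 \cdot 81 = 0$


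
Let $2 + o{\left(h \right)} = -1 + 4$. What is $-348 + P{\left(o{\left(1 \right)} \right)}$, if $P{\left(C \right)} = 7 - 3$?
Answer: $-344$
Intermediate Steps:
$o{\left(h \right)} = 1$ ($o{\left(h \right)} = -2 + \left(-1 + 4\right) = -2 + 3 = 1$)
$P{\left(C \right)} = 4$
$-348 + P{\left(o{\left(1 \right)} \right)} = -348 + 4 = -344$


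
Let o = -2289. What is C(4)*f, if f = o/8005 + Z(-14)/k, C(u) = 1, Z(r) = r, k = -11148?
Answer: -12702851/44619870 ≈ -0.28469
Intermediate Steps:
f = -12702851/44619870 (f = -2289/8005 - 14/(-11148) = -2289*1/8005 - 14*(-1/11148) = -2289/8005 + 7/5574 = -12702851/44619870 ≈ -0.28469)
C(4)*f = 1*(-12702851/44619870) = -12702851/44619870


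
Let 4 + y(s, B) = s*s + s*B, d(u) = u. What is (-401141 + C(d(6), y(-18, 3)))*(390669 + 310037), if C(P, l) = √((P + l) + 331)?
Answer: -281081905546 + 2102118*√67 ≈ -2.8106e+11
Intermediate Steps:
y(s, B) = -4 + s² + B*s (y(s, B) = -4 + (s*s + s*B) = -4 + (s² + B*s) = -4 + s² + B*s)
C(P, l) = √(331 + P + l)
(-401141 + C(d(6), y(-18, 3)))*(390669 + 310037) = (-401141 + √(331 + 6 + (-4 + (-18)² + 3*(-18))))*(390669 + 310037) = (-401141 + √(331 + 6 + (-4 + 324 - 54)))*700706 = (-401141 + √(331 + 6 + 266))*700706 = (-401141 + √603)*700706 = (-401141 + 3*√67)*700706 = -281081905546 + 2102118*√67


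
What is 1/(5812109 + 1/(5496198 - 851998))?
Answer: 4644200/26992596617801 ≈ 1.7205e-7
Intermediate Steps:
1/(5812109 + 1/(5496198 - 851998)) = 1/(5812109 + 1/4644200) = 1/(26992596617801/4644200) = 4644200/26992596617801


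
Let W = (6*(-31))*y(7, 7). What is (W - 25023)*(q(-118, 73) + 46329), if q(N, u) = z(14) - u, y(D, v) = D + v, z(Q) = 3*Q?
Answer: -1279074846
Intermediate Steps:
q(N, u) = 42 - u (q(N, u) = 3*14 - u = 42 - u)
W = -2604 (W = (6*(-31))*(7 + 7) = -186*14 = -2604)
(W - 25023)*(q(-118, 73) + 46329) = (-2604 - 25023)*((42 - 1*73) + 46329) = -27627*((42 - 73) + 46329) = -27627*(-31 + 46329) = -27627*46298 = -1279074846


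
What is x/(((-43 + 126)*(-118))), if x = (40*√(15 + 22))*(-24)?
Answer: 480*√37/4897 ≈ 0.59623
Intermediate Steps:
x = -960*√37 (x = (40*√37)*(-24) = -960*√37 ≈ -5839.5)
x/(((-43 + 126)*(-118))) = (-960*√37)/(((-43 + 126)*(-118))) = (-960*√37)/((83*(-118))) = -960*√37/(-9794) = -960*√37*(-1/9794) = 480*√37/4897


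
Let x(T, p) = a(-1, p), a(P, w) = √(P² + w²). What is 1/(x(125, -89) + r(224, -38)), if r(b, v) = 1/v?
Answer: 38/11439367 + 1444*√7922/11439367 ≈ 0.011239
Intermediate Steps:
x(T, p) = √(1 + p²) (x(T, p) = √((-1)² + p²) = √(1 + p²))
1/(x(125, -89) + r(224, -38)) = 1/(√(1 + (-89)²) + 1/(-38)) = 1/(√(1 + 7921) - 1/38) = 1/(√7922 - 1/38) = 1/(-1/38 + √7922)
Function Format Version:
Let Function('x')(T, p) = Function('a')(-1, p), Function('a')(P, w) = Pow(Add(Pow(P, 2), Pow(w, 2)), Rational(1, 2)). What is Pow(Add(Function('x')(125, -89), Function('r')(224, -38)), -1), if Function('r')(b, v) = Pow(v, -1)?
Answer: Add(Rational(38, 11439367), Mul(Rational(1444, 11439367), Pow(7922, Rational(1, 2)))) ≈ 0.011239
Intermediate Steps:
Function('x')(T, p) = Pow(Add(1, Pow(p, 2)), Rational(1, 2)) (Function('x')(T, p) = Pow(Add(Pow(-1, 2), Pow(p, 2)), Rational(1, 2)) = Pow(Add(1, Pow(p, 2)), Rational(1, 2)))
Pow(Add(Function('x')(125, -89), Function('r')(224, -38)), -1) = Pow(Add(Pow(Add(1, Pow(-89, 2)), Rational(1, 2)), Pow(-38, -1)), -1) = Pow(Add(Pow(Add(1, 7921), Rational(1, 2)), Rational(-1, 38)), -1) = Pow(Add(Pow(7922, Rational(1, 2)), Rational(-1, 38)), -1) = Pow(Add(Rational(-1, 38), Pow(7922, Rational(1, 2))), -1)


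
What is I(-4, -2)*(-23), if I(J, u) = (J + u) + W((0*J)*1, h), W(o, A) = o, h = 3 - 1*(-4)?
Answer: 138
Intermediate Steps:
h = 7 (h = 3 + 4 = 7)
I(J, u) = J + u (I(J, u) = (J + u) + (0*J)*1 = (J + u) + 0*1 = (J + u) + 0 = J + u)
I(-4, -2)*(-23) = (-4 - 2)*(-23) = -6*(-23) = 138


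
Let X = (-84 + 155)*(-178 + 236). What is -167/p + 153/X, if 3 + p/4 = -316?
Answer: 15223/90596 ≈ 0.16803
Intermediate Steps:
p = -1276 (p = -12 + 4*(-316) = -12 - 1264 = -1276)
X = 4118 (X = 71*58 = 4118)
-167/p + 153/X = -167/(-1276) + 153/4118 = -167*(-1/1276) + 153*(1/4118) = 167/1276 + 153/4118 = 15223/90596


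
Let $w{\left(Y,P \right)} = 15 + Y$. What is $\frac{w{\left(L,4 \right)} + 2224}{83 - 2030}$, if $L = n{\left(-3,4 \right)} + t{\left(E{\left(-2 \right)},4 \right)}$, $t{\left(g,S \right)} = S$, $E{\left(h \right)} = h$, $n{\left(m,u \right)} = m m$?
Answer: $- \frac{2252}{1947} \approx -1.1567$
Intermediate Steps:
$n{\left(m,u \right)} = m^{2}$
$L = 13$ ($L = \left(-3\right)^{2} + 4 = 9 + 4 = 13$)
$\frac{w{\left(L,4 \right)} + 2224}{83 - 2030} = \frac{\left(15 + 13\right) + 2224}{83 - 2030} = \frac{28 + 2224}{-1947} = 2252 \left(- \frac{1}{1947}\right) = - \frac{2252}{1947}$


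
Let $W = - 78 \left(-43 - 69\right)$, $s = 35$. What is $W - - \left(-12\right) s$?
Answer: $8316$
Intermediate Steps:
$W = 8736$ ($W = \left(-78\right) \left(-112\right) = 8736$)
$W - - \left(-12\right) s = 8736 - - \left(-12\right) 35 = 8736 - \left(-1\right) \left(-420\right) = 8736 - 420 = 8316$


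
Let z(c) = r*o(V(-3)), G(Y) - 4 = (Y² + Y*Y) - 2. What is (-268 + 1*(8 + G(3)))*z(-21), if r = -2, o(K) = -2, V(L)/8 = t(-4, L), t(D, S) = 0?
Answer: -960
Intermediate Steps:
V(L) = 0 (V(L) = 8*0 = 0)
G(Y) = 2 + 2*Y² (G(Y) = 4 + ((Y² + Y*Y) - 2) = 4 + ((Y² + Y²) - 2) = 4 + (2*Y² - 2) = 4 + (-2 + 2*Y²) = 2 + 2*Y²)
z(c) = 4 (z(c) = -2*(-2) = 4)
(-268 + 1*(8 + G(3)))*z(-21) = (-268 + 1*(8 + (2 + 2*3²)))*4 = (-268 + 1*(8 + (2 + 2*9)))*4 = (-268 + 1*(8 + (2 + 18)))*4 = (-268 + 1*(8 + 20))*4 = (-268 + 1*28)*4 = (-268 + 28)*4 = -240*4 = -960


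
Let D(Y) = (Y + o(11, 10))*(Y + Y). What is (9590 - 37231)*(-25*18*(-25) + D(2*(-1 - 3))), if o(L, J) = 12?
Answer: -309192226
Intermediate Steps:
D(Y) = 2*Y*(12 + Y) (D(Y) = (Y + 12)*(Y + Y) = (12 + Y)*(2*Y) = 2*Y*(12 + Y))
(9590 - 37231)*(-25*18*(-25) + D(2*(-1 - 3))) = (9590 - 37231)*(-25*18*(-25) + 2*(2*(-1 - 3))*(12 + 2*(-1 - 3))) = -27641*(-450*(-25) + 2*(2*(-4))*(12 + 2*(-4))) = -27641*(11250 + 2*(-8)*(12 - 8)) = -27641*(11250 + 2*(-8)*4) = -27641*(11250 - 64) = -27641*11186 = -309192226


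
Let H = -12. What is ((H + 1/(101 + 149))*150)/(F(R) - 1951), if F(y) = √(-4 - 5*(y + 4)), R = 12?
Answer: 17553147/19032425 + 17994*I*√21/19032425 ≈ 0.92228 + 0.0043325*I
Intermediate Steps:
F(y) = √(-24 - 5*y) (F(y) = √(-4 - 5*(4 + y)) = √(-4 + (-20 - 5*y)) = √(-24 - 5*y))
((H + 1/(101 + 149))*150)/(F(R) - 1951) = ((-12 + 1/(101 + 149))*150)/(√(-24 - 5*12) - 1951) = ((-12 + 1/250)*150)/(√(-24 - 60) - 1951) = ((-12 + 1/250)*150)/(√(-84) - 1951) = (-2999/250*150)/(2*I*√21 - 1951) = -8997/(5*(-1951 + 2*I*√21))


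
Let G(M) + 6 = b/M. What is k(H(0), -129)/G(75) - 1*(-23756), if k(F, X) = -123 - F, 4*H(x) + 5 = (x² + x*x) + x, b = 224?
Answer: 21511949/904 ≈ 23796.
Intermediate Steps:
H(x) = -5/4 + x²/2 + x/4 (H(x) = -5/4 + ((x² + x*x) + x)/4 = -5/4 + ((x² + x²) + x)/4 = -5/4 + (2*x² + x)/4 = -5/4 + (x + 2*x²)/4 = -5/4 + (x²/2 + x/4) = -5/4 + x²/2 + x/4)
G(M) = -6 + 224/M
k(H(0), -129)/G(75) - 1*(-23756) = (-123 - (-5/4 + (½)*0² + (¼)*0))/(-6 + 224/75) - 1*(-23756) = (-123 - (-5/4 + (½)*0 + 0))/(-6 + 224*(1/75)) + 23756 = (-123 - (-5/4 + 0 + 0))/(-6 + 224/75) + 23756 = (-123 - 1*(-5/4))/(-226/75) + 23756 = (-123 + 5/4)*(-75/226) + 23756 = -487/4*(-75/226) + 23756 = 36525/904 + 23756 = 21511949/904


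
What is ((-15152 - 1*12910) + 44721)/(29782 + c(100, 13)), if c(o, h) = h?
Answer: 16659/29795 ≈ 0.55912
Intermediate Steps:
((-15152 - 1*12910) + 44721)/(29782 + c(100, 13)) = ((-15152 - 1*12910) + 44721)/(29782 + 13) = ((-15152 - 12910) + 44721)/29795 = (-28062 + 44721)*(1/29795) = 16659*(1/29795) = 16659/29795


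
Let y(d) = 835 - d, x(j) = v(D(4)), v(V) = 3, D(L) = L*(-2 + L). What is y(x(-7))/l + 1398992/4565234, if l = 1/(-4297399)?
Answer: -8161350922268760/2282617 ≈ -3.5754e+9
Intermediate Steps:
l = -1/4297399 ≈ -2.3270e-7
x(j) = 3
y(x(-7))/l + 1398992/4565234 = (835 - 1*3)/(-1/4297399) + 1398992/4565234 = (835 - 3)*(-4297399) + 1398992*(1/4565234) = 832*(-4297399) + 699496/2282617 = -3575435968 + 699496/2282617 = -8161350922268760/2282617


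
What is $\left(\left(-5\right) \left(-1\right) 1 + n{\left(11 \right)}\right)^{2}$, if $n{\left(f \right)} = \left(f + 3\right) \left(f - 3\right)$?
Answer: $13689$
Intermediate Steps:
$n{\left(f \right)} = \left(-3 + f\right) \left(3 + f\right)$ ($n{\left(f \right)} = \left(3 + f\right) \left(-3 + f\right) = \left(-3 + f\right) \left(3 + f\right)$)
$\left(\left(-5\right) \left(-1\right) 1 + n{\left(11 \right)}\right)^{2} = \left(\left(-5\right) \left(-1\right) 1 - \left(9 - 11^{2}\right)\right)^{2} = \left(5 \cdot 1 + \left(-9 + 121\right)\right)^{2} = \left(5 + 112\right)^{2} = 117^{2} = 13689$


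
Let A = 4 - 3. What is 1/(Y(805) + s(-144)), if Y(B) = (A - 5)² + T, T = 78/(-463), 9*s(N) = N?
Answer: -463/78 ≈ -5.9359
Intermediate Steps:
s(N) = N/9
A = 1
T = -78/463 (T = 78*(-1/463) = -78/463 ≈ -0.16847)
Y(B) = 7330/463 (Y(B) = (1 - 5)² - 78/463 = (-4)² - 78/463 = 16 - 78/463 = 7330/463)
1/(Y(805) + s(-144)) = 1/(7330/463 + (⅑)*(-144)) = 1/(7330/463 - 16) = 1/(-78/463) = -463/78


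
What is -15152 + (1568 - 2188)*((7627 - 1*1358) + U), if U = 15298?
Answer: -13386692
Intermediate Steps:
-15152 + (1568 - 2188)*((7627 - 1*1358) + U) = -15152 + (1568 - 2188)*((7627 - 1*1358) + 15298) = -15152 - 620*((7627 - 1358) + 15298) = -15152 - 620*(6269 + 15298) = -15152 - 620*21567 = -15152 - 13371540 = -13386692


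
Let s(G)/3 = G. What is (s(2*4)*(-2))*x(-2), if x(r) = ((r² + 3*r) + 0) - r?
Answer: 0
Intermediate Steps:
s(G) = 3*G
x(r) = r² + 2*r (x(r) = (r² + 3*r) - r = r² + 2*r)
(s(2*4)*(-2))*x(-2) = ((3*(2*4))*(-2))*(-2*(2 - 2)) = ((3*8)*(-2))*(-2*0) = (24*(-2))*0 = -48*0 = 0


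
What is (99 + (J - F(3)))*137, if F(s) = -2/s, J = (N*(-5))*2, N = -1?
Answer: 45073/3 ≈ 15024.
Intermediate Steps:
J = 10 (J = -1*(-5)*2 = 5*2 = 10)
(99 + (J - F(3)))*137 = (99 + (10 - (-2)/3))*137 = (99 + (10 - 1*(-⅔)))*137 = (99 + (10 + ⅔))*137 = (99 + 32/3)*137 = (329/3)*137 = 45073/3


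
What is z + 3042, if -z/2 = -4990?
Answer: 13022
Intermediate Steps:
z = 9980 (z = -2*(-4990) = 9980)
z + 3042 = 9980 + 3042 = 13022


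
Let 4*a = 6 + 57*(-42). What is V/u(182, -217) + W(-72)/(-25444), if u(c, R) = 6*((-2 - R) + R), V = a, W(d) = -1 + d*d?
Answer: 315164/6361 ≈ 49.546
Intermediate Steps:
W(d) = -1 + d²
a = -597 (a = (6 + 57*(-42))/4 = (6 - 2394)/4 = (¼)*(-2388) = -597)
V = -597
u(c, R) = -12 (u(c, R) = 6*(-2) = -12)
V/u(182, -217) + W(-72)/(-25444) = -597/(-12) + (-1 + (-72)²)/(-25444) = -597*(-1/12) + (-1 + 5184)*(-1/25444) = 199/4 + 5183*(-1/25444) = 199/4 - 5183/25444 = 315164/6361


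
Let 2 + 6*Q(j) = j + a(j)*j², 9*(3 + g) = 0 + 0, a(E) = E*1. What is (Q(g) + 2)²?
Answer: 100/9 ≈ 11.111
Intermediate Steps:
a(E) = E
g = -3 (g = -3 + (0 + 0)/9 = -3 + (⅑)*0 = -3 + 0 = -3)
Q(j) = -⅓ + j/6 + j³/6 (Q(j) = -⅓ + (j + j*j²)/6 = -⅓ + (j + j³)/6 = -⅓ + (j/6 + j³/6) = -⅓ + j/6 + j³/6)
(Q(g) + 2)² = ((-⅓ + (⅙)*(-3) + (⅙)*(-3)³) + 2)² = ((-⅓ - ½ + (⅙)*(-27)) + 2)² = ((-⅓ - ½ - 9/2) + 2)² = (-16/3 + 2)² = (-10/3)² = 100/9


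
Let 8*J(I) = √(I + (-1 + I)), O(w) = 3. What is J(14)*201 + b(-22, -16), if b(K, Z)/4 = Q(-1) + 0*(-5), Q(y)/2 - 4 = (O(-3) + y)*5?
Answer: 112 + 603*√3/8 ≈ 242.55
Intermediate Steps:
J(I) = √(-1 + 2*I)/8 (J(I) = √(I + (-1 + I))/8 = √(-1 + 2*I)/8)
Q(y) = 38 + 10*y (Q(y) = 8 + 2*((3 + y)*5) = 8 + 2*(15 + 5*y) = 8 + (30 + 10*y) = 38 + 10*y)
b(K, Z) = 112 (b(K, Z) = 4*((38 + 10*(-1)) + 0*(-5)) = 4*((38 - 10) + 0) = 4*(28 + 0) = 4*28 = 112)
J(14)*201 + b(-22, -16) = (√(-1 + 2*14)/8)*201 + 112 = (√(-1 + 28)/8)*201 + 112 = (√27/8)*201 + 112 = ((3*√3)/8)*201 + 112 = (3*√3/8)*201 + 112 = 603*√3/8 + 112 = 112 + 603*√3/8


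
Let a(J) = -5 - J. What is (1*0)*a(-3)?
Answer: 0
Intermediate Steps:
(1*0)*a(-3) = (1*0)*(-5 - 1*(-3)) = 0*(-5 + 3) = 0*(-2) = 0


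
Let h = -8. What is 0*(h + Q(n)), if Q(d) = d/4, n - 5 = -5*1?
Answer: 0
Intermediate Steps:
n = 0 (n = 5 - 5*1 = 5 - 5 = 0)
Q(d) = d/4 (Q(d) = d*(¼) = d/4)
0*(h + Q(n)) = 0*(-8 + (¼)*0) = 0*(-8 + 0) = 0*(-8) = 0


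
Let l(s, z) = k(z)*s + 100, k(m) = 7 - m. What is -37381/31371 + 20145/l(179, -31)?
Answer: 21997949/12736626 ≈ 1.7271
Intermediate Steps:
l(s, z) = 100 + s*(7 - z) (l(s, z) = (7 - z)*s + 100 = s*(7 - z) + 100 = 100 + s*(7 - z))
-37381/31371 + 20145/l(179, -31) = -37381/31371 + 20145/(100 - 1*179*(-7 - 31)) = -37381*1/31371 + 20145/(100 - 1*179*(-38)) = -37381/31371 + 20145/(100 + 6802) = -37381/31371 + 20145/6902 = -37381/31371 + 20145*(1/6902) = -37381/31371 + 1185/406 = 21997949/12736626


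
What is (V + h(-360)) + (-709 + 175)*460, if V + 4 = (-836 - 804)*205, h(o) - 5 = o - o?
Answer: -581839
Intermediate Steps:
h(o) = 5 (h(o) = 5 + (o - o) = 5 + 0 = 5)
V = -336204 (V = -4 + (-836 - 804)*205 = -4 - 1640*205 = -4 - 336200 = -336204)
(V + h(-360)) + (-709 + 175)*460 = (-336204 + 5) + (-709 + 175)*460 = -336199 - 534*460 = -336199 - 245640 = -581839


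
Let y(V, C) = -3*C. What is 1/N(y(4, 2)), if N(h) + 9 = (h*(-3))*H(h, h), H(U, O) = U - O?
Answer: -1/9 ≈ -0.11111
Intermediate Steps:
N(h) = -9 (N(h) = -9 + (h*(-3))*(h - h) = -9 - 3*h*0 = -9 + 0 = -9)
1/N(y(4, 2)) = 1/(-9) = -1/9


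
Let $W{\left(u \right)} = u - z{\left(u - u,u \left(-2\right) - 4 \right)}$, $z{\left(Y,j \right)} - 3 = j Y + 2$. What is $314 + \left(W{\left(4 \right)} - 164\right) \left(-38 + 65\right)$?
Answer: $-4141$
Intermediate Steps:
$z{\left(Y,j \right)} = 5 + Y j$ ($z{\left(Y,j \right)} = 3 + \left(j Y + 2\right) = 3 + \left(Y j + 2\right) = 3 + \left(2 + Y j\right) = 5 + Y j$)
$W{\left(u \right)} = -5 + u$ ($W{\left(u \right)} = u - \left(5 + \left(u - u\right) \left(u \left(-2\right) - 4\right)\right) = u - \left(5 + 0 \left(- 2 u - 4\right)\right) = u - \left(5 + 0 \left(-4 - 2 u\right)\right) = u - \left(5 + 0\right) = u - 5 = -5 + u$)
$314 + \left(W{\left(4 \right)} - 164\right) \left(-38 + 65\right) = 314 + \left(\left(-5 + 4\right) - 164\right) \left(-38 + 65\right) = 314 + \left(-1 - 164\right) 27 = 314 - 4455 = -4141$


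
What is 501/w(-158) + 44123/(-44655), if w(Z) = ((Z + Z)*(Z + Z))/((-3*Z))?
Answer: 39230729/28221960 ≈ 1.3901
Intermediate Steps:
w(Z) = -4*Z/3 (w(Z) = ((2*Z)*(2*Z))*(-1/(3*Z)) = (4*Z²)*(-1/(3*Z)) = -4*Z/3)
501/w(-158) + 44123/(-44655) = 501/((-4/3*(-158))) + 44123/(-44655) = 501/(632/3) + 44123*(-1/44655) = 501*(3/632) - 44123/44655 = 1503/632 - 44123/44655 = 39230729/28221960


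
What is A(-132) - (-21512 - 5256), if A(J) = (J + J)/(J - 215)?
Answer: 9288760/347 ≈ 26769.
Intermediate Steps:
A(J) = 2*J/(-215 + J) (A(J) = (2*J)/(-215 + J) = 2*J/(-215 + J))
A(-132) - (-21512 - 5256) = 2*(-132)/(-215 - 132) - (-21512 - 5256) = 2*(-132)/(-347) - 1*(-26768) = 2*(-132)*(-1/347) + 26768 = 264/347 + 26768 = 9288760/347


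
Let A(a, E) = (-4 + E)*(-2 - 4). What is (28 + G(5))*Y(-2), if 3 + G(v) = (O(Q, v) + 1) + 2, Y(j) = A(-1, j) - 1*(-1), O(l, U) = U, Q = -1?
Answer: 1221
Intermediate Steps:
A(a, E) = 24 - 6*E (A(a, E) = (-4 + E)*(-6) = 24 - 6*E)
Y(j) = 25 - 6*j (Y(j) = (24 - 6*j) - 1*(-1) = (24 - 6*j) + 1 = 25 - 6*j)
G(v) = v (G(v) = -3 + ((v + 1) + 2) = -3 + ((1 + v) + 2) = -3 + (3 + v) = v)
(28 + G(5))*Y(-2) = (28 + 5)*(25 - 6*(-2)) = 33*(25 + 12) = 33*37 = 1221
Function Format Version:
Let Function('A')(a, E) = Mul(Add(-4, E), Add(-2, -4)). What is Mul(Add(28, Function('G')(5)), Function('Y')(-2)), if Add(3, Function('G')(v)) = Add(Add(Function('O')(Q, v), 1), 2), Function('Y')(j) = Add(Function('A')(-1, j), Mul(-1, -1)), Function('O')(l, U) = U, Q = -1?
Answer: 1221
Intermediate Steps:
Function('A')(a, E) = Add(24, Mul(-6, E)) (Function('A')(a, E) = Mul(Add(-4, E), -6) = Add(24, Mul(-6, E)))
Function('Y')(j) = Add(25, Mul(-6, j)) (Function('Y')(j) = Add(Add(24, Mul(-6, j)), Mul(-1, -1)) = Add(Add(24, Mul(-6, j)), 1) = Add(25, Mul(-6, j)))
Function('G')(v) = v (Function('G')(v) = Add(-3, Add(Add(v, 1), 2)) = Add(-3, Add(Add(1, v), 2)) = Add(-3, Add(3, v)) = v)
Mul(Add(28, Function('G')(5)), Function('Y')(-2)) = Mul(Add(28, 5), Add(25, Mul(-6, -2))) = Mul(33, Add(25, 12)) = Mul(33, 37) = 1221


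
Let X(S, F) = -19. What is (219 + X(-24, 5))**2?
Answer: 40000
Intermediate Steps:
(219 + X(-24, 5))**2 = (219 - 19)**2 = 200**2 = 40000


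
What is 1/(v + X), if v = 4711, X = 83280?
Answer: 1/87991 ≈ 1.1365e-5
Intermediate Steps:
1/(v + X) = 1/(4711 + 83280) = 1/87991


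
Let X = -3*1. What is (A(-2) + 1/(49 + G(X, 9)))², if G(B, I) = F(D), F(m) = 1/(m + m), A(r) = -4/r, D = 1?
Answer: 40000/9801 ≈ 4.0812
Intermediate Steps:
X = -3
F(m) = 1/(2*m)
G(B, I) = ½ (G(B, I) = (½)/1 = (½)*1 = ½)
(A(-2) + 1/(49 + G(X, 9)))² = (-4/(-2) + 1/(49 + ½))² = (-4*(-½) + 1/(99/2))² = (2 + 2/99)² = (200/99)² = 40000/9801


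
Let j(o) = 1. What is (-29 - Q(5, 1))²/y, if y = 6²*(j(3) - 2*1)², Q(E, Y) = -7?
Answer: 121/9 ≈ 13.444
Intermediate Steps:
y = 36 (y = 6²*(1 - 2*1)² = 36*(1 - 2)² = 36*(-1)² = 36*1 = 36)
(-29 - Q(5, 1))²/y = (-29 - 1*(-7))²/36 = (-29 + 7)²*(1/36) = (-22)²*(1/36) = 484*(1/36) = 121/9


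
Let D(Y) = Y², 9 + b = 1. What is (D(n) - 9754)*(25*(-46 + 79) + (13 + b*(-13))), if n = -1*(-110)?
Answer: 2209932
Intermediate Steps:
b = -8 (b = -9 + 1 = -8)
n = 110
(D(n) - 9754)*(25*(-46 + 79) + (13 + b*(-13))) = (110² - 9754)*(25*(-46 + 79) + (13 - 8*(-13))) = (12100 - 9754)*(25*33 + (13 + 104)) = 2346*(825 + 117) = 2346*942 = 2209932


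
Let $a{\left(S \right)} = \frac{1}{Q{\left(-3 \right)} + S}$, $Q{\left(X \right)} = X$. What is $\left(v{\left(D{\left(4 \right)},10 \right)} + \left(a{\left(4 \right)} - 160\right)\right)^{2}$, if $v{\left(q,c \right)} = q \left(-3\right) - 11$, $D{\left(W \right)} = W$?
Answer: $33124$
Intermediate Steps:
$v{\left(q,c \right)} = -11 - 3 q$ ($v{\left(q,c \right)} = - 3 q - 11 = -11 - 3 q$)
$a{\left(S \right)} = \frac{1}{-3 + S}$
$\left(v{\left(D{\left(4 \right)},10 \right)} + \left(a{\left(4 \right)} - 160\right)\right)^{2} = \left(\left(-11 - 12\right) + \left(\frac{1}{-3 + 4} - 160\right)\right)^{2} = \left(\left(-11 - 12\right) - \left(160 - 1^{-1}\right)\right)^{2} = \left(-23 + \left(1 - 160\right)\right)^{2} = \left(-23 - 159\right)^{2} = \left(-182\right)^{2} = 33124$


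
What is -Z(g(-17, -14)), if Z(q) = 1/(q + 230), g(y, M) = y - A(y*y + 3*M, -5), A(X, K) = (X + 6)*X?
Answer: 1/62278 ≈ 1.6057e-5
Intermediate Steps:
A(X, K) = X*(6 + X) (A(X, K) = (6 + X)*X = X*(6 + X))
g(y, M) = y - (y² + 3*M)*(6 + y² + 3*M) (g(y, M) = y - (y*y + 3*M)*(6 + (y*y + 3*M)) = y - (y² + 3*M)*(6 + (y² + 3*M)) = y - (y² + 3*M)*(6 + y² + 3*M))
Z(q) = 1/(230 + q)
-Z(g(-17, -14)) = -1/(230 + (-17 - ((-17)² + 3*(-14))*(6 + (-17)² + 3*(-14)))) = -1/(230 + (-17 - (289 - 42)*(6 + 289 - 42))) = -1/(230 + (-17 - 1*247*253)) = -1/(230 + (-17 - 62491)) = -1/(230 - 62508) = -1/(-62278) = -1*(-1/62278) = 1/62278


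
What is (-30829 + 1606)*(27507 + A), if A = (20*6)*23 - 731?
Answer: -863130528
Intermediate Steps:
A = 2029 (A = 120*23 - 731 = 2760 - 731 = 2029)
(-30829 + 1606)*(27507 + A) = (-30829 + 1606)*(27507 + 2029) = -29223*29536 = -863130528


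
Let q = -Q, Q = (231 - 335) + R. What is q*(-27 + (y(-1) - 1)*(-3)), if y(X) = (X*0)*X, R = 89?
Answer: -360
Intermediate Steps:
y(X) = 0 (y(X) = 0*X = 0)
Q = -15 (Q = (231 - 335) + 89 = -104 + 89 = -15)
q = 15 (q = -1*(-15) = 15)
q*(-27 + (y(-1) - 1)*(-3)) = 15*(-27 + (0 - 1)*(-3)) = 15*(-27 - 1*(-3)) = 15*(-27 + 3) = 15*(-24) = -360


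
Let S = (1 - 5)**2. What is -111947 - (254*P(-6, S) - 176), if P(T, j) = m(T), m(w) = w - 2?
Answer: -109739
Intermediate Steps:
m(w) = -2 + w
S = 16 (S = (-4)**2 = 16)
P(T, j) = -2 + T
-111947 - (254*P(-6, S) - 176) = -111947 - (254*(-2 - 6) - 176) = -111947 - (254*(-8) - 176) = -111947 - (-2032 - 176) = -111947 - 1*(-2208) = -111947 + 2208 = -109739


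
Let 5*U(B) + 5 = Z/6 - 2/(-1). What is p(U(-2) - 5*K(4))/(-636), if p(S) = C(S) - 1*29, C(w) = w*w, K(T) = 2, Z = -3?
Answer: -8549/63600 ≈ -0.13442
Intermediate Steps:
C(w) = w²
U(B) = -7/10 (U(B) = -1 + (-3/6 - 2/(-1))/5 = -1 + (-3*⅙ - 2*(-1))/5 = -1 + (-½ + 2)/5 = -1 + (⅕)*(3/2) = -1 + 3/10 = -7/10)
p(S) = -29 + S² (p(S) = S² - 1*29 = S² - 29 = -29 + S²)
p(U(-2) - 5*K(4))/(-636) = (-29 + (-7/10 - 5*2)²)/(-636) = (-29 + (-7/10 - 10)²)*(-1/636) = (-29 + (-107/10)²)*(-1/636) = (-29 + 11449/100)*(-1/636) = (8549/100)*(-1/636) = -8549/63600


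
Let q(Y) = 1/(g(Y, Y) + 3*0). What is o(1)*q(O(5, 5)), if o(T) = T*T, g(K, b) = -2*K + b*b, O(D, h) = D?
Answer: 1/15 ≈ 0.066667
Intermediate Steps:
g(K, b) = b² - 2*K (g(K, b) = -2*K + b² = b² - 2*K)
o(T) = T²
q(Y) = 1/(Y² - 2*Y) (q(Y) = 1/((Y² - 2*Y) + 3*0) = 1/((Y² - 2*Y) + 0) = 1/(Y² - 2*Y))
o(1)*q(O(5, 5)) = 1²*(1/(5*(-2 + 5))) = 1*((⅕)/3) = 1*((⅕)*(⅓)) = 1*(1/15) = 1/15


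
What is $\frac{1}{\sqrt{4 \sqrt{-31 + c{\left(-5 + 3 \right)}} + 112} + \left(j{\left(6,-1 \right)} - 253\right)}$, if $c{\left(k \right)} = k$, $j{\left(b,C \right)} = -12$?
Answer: $- \frac{1}{265 - \sqrt{112 + 4 i \sqrt{33}}} \approx -0.0039313 - 1.6692 \cdot 10^{-5} i$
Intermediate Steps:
$\frac{1}{\sqrt{4 \sqrt{-31 + c{\left(-5 + 3 \right)}} + 112} + \left(j{\left(6,-1 \right)} - 253\right)} = \frac{1}{\sqrt{4 \sqrt{-31 + \left(-5 + 3\right)} + 112} - 265} = \frac{1}{\sqrt{4 \sqrt{-31 - 2} + 112} - 265} = \frac{1}{\sqrt{4 \sqrt{-33} + 112} - 265} = \frac{1}{\sqrt{4 i \sqrt{33} + 112} - 265} = \frac{1}{\sqrt{112 + 4 i \sqrt{33}} - 265} = \frac{1}{-265 + \sqrt{112 + 4 i \sqrt{33}}}$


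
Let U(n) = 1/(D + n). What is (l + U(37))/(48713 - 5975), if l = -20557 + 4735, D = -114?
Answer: -1218295/3290826 ≈ -0.37021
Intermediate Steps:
l = -15822
U(n) = 1/(-114 + n)
(l + U(37))/(48713 - 5975) = (-15822 + 1/(-114 + 37))/(48713 - 5975) = (-15822 + 1/(-77))/42738 = (-15822 - 1/77)*(1/42738) = -1218295/77*1/42738 = -1218295/3290826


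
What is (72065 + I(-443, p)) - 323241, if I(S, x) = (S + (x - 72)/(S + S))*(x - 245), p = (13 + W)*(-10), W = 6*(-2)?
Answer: -61237928/443 ≈ -1.3823e+5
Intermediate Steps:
W = -12
p = -10 (p = (13 - 12)*(-10) = 1*(-10) = -10)
I(S, x) = (-245 + x)*(S + (-72 + x)/(2*S)) (I(S, x) = (S + (-72 + x)/((2*S)))*(-245 + x) = (S + (-72 + x)*(1/(2*S)))*(-245 + x) = (S + (-72 + x)/(2*S))*(-245 + x) = (-245 + x)*(S + (-72 + x)/(2*S)))
(72065 + I(-443, p)) - 323241 = (72065 + (½)*(17640 + (-10)² - 317*(-10) + 2*(-443)²*(-245 - 10))/(-443)) - 323241 = (72065 + (½)*(-1/443)*(17640 + 100 + 3170 + 2*196249*(-255))) - 323241 = (72065 + (½)*(-1/443)*(17640 + 100 + 3170 - 100086990)) - 323241 = (72065 + (½)*(-1/443)*(-100066080)) - 323241 = (72065 + 50033040/443) - 323241 = 81957835/443 - 323241 = -61237928/443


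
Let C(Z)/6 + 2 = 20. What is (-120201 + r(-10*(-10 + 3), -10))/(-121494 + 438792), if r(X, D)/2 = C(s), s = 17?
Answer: -39995/105766 ≈ -0.37815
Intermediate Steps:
C(Z) = 108 (C(Z) = -12 + 6*20 = -12 + 120 = 108)
r(X, D) = 216 (r(X, D) = 2*108 = 216)
(-120201 + r(-10*(-10 + 3), -10))/(-121494 + 438792) = (-120201 + 216)/(-121494 + 438792) = -119985/317298 = -119985*1/317298 = -39995/105766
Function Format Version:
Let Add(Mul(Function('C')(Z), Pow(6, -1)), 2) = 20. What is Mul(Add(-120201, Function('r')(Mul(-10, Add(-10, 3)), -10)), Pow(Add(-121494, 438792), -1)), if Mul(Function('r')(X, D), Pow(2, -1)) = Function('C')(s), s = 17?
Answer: Rational(-39995, 105766) ≈ -0.37815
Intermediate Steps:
Function('C')(Z) = 108 (Function('C')(Z) = Add(-12, Mul(6, 20)) = Add(-12, 120) = 108)
Function('r')(X, D) = 216 (Function('r')(X, D) = Mul(2, 108) = 216)
Mul(Add(-120201, Function('r')(Mul(-10, Add(-10, 3)), -10)), Pow(Add(-121494, 438792), -1)) = Mul(Add(-120201, 216), Pow(Add(-121494, 438792), -1)) = Mul(-119985, Pow(317298, -1)) = Mul(-119985, Rational(1, 317298)) = Rational(-39995, 105766)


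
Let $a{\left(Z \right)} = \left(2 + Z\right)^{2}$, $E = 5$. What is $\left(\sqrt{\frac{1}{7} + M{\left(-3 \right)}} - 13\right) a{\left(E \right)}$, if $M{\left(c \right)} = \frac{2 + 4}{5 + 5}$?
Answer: $-637 + \frac{7 \sqrt{910}}{5} \approx -594.77$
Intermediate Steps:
$M{\left(c \right)} = \frac{3}{5}$ ($M{\left(c \right)} = \frac{6}{10} = 6 \cdot \frac{1}{10} = \frac{3}{5}$)
$\left(\sqrt{\frac{1}{7} + M{\left(-3 \right)}} - 13\right) a{\left(E \right)} = \left(\sqrt{\frac{1}{7} + \frac{3}{5}} - 13\right) \left(2 + 5\right)^{2} = \left(\sqrt{\frac{1}{7} + \frac{3}{5}} - 13\right) 7^{2} = \left(\sqrt{\frac{26}{35}} - 13\right) 49 = \left(\frac{\sqrt{910}}{35} - 13\right) 49 = \left(-13 + \frac{\sqrt{910}}{35}\right) 49 = -637 + \frac{7 \sqrt{910}}{5}$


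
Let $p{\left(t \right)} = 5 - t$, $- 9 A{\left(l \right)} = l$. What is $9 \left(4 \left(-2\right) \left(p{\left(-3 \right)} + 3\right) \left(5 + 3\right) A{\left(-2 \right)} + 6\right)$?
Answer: $-1354$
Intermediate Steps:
$A{\left(l \right)} = - \frac{l}{9}$
$9 \left(4 \left(-2\right) \left(p{\left(-3 \right)} + 3\right) \left(5 + 3\right) A{\left(-2 \right)} + 6\right) = 9 \left(4 \left(-2\right) \left(\left(5 - -3\right) + 3\right) \left(5 + 3\right) \left(\left(- \frac{1}{9}\right) \left(-2\right)\right) + 6\right) = 9 \left(- 8 \left(\left(5 + 3\right) + 3\right) 8 \cdot \frac{2}{9} + 6\right) = 9 \left(- 8 \left(8 + 3\right) 8 \cdot \frac{2}{9} + 6\right) = 9 \left(- 8 \cdot 11 \cdot 8 \cdot \frac{2}{9} + 6\right) = 9 \left(\left(-8\right) 88 \cdot \frac{2}{9} + 6\right) = 9 \left(\left(-704\right) \frac{2}{9} + 6\right) = 9 \left(- \frac{1408}{9} + 6\right) = 9 \left(- \frac{1354}{9}\right) = -1354$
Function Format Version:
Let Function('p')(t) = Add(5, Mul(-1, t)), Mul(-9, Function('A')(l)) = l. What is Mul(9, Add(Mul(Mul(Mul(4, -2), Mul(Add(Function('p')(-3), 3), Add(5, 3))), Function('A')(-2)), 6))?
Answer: -1354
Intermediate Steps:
Function('A')(l) = Mul(Rational(-1, 9), l)
Mul(9, Add(Mul(Mul(Mul(4, -2), Mul(Add(Function('p')(-3), 3), Add(5, 3))), Function('A')(-2)), 6)) = Mul(9, Add(Mul(Mul(Mul(4, -2), Mul(Add(Add(5, Mul(-1, -3)), 3), Add(5, 3))), Mul(Rational(-1, 9), -2)), 6)) = Mul(9, Add(Mul(Mul(-8, Mul(Add(Add(5, 3), 3), 8)), Rational(2, 9)), 6)) = Mul(9, Add(Mul(Mul(-8, Mul(Add(8, 3), 8)), Rational(2, 9)), 6)) = Mul(9, Add(Mul(Mul(-8, Mul(11, 8)), Rational(2, 9)), 6)) = Mul(9, Add(Mul(Mul(-8, 88), Rational(2, 9)), 6)) = Mul(9, Add(Mul(-704, Rational(2, 9)), 6)) = Mul(9, Add(Rational(-1408, 9), 6)) = Mul(9, Rational(-1354, 9)) = -1354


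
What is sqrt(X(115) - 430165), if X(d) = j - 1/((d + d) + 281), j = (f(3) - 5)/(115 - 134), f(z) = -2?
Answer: I*sqrt(40549331957743)/9709 ≈ 655.87*I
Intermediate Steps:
j = 7/19 (j = (-2 - 5)/(115 - 134) = -7/(-19) = -7*(-1/19) = 7/19 ≈ 0.36842)
X(d) = 7/19 - 1/(281 + 2*d) (X(d) = 7/19 - 1/((d + d) + 281) = 7/19 - 1/(2*d + 281) = 7/19 - 1/(281 + 2*d))
sqrt(X(115) - 430165) = sqrt(2*(974 + 7*115)/(19*(281 + 2*115)) - 430165) = sqrt(2*(974 + 805)/(19*(281 + 230)) - 430165) = sqrt((2/19)*1779/511 - 430165) = sqrt((2/19)*(1/511)*1779 - 430165) = sqrt(3558/9709 - 430165) = sqrt(-4176468427/9709) = I*sqrt(40549331957743)/9709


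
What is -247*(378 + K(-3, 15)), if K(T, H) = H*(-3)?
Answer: -82251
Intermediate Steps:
K(T, H) = -3*H
-247*(378 + K(-3, 15)) = -247*(378 - 3*15) = -247*(378 - 45) = -247*333 = -82251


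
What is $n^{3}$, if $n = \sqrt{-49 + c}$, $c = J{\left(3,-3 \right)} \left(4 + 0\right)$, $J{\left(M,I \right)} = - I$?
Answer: $- 37 i \sqrt{37} \approx - 225.06 i$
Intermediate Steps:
$c = 12$ ($c = \left(-1\right) \left(-3\right) \left(4 + 0\right) = 3 \cdot 4 = 12$)
$n = i \sqrt{37}$ ($n = \sqrt{-49 + 12} = \sqrt{-37} = i \sqrt{37} \approx 6.0828 i$)
$n^{3} = \left(i \sqrt{37}\right)^{3} = - 37 i \sqrt{37}$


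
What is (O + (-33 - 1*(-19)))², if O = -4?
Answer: 324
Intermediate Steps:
(O + (-33 - 1*(-19)))² = (-4 + (-33 - 1*(-19)))² = (-4 + (-33 + 19))² = (-4 - 14)² = (-18)² = 324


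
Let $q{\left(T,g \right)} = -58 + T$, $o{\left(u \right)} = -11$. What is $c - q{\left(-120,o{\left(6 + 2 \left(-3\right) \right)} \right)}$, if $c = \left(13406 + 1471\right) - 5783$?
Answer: $9272$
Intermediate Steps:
$c = 9094$ ($c = 14877 - 5783 = 9094$)
$c - q{\left(-120,o{\left(6 + 2 \left(-3\right) \right)} \right)} = 9094 - \left(-58 - 120\right) = 9094 - -178 = 9094 + 178 = 9272$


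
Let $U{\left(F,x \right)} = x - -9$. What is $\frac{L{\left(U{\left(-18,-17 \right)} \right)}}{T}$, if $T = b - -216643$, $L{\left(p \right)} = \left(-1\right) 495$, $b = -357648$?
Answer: $\frac{99}{28201} \approx 0.0035105$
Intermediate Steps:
$U{\left(F,x \right)} = 9 + x$ ($U{\left(F,x \right)} = x + 9 = 9 + x$)
$L{\left(p \right)} = -495$
$T = -141005$ ($T = -357648 - -216643 = -357648 + 216643 = -141005$)
$\frac{L{\left(U{\left(-18,-17 \right)} \right)}}{T} = - \frac{495}{-141005} = \left(-495\right) \left(- \frac{1}{141005}\right) = \frac{99}{28201}$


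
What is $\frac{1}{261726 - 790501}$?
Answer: $- \frac{1}{528775} \approx -1.8912 \cdot 10^{-6}$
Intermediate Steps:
$\frac{1}{261726 - 790501} = \frac{1}{-528775} = - \frac{1}{528775}$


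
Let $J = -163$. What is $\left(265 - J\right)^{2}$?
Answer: $183184$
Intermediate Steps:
$\left(265 - J\right)^{2} = \left(265 - -163\right)^{2} = \left(265 + 163\right)^{2} = 428^{2} = 183184$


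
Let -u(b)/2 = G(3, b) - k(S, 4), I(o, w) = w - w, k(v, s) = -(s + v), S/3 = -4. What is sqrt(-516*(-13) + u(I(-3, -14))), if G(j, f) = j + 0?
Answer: sqrt(6718) ≈ 81.963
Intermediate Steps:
S = -12 (S = 3*(-4) = -12)
G(j, f) = j
k(v, s) = -s - v
I(o, w) = 0
u(b) = 10 (u(b) = -2*(3 - (-1*4 - 1*(-12))) = -2*(3 - (-4 + 12)) = -2*(3 - 1*8) = -2*(3 - 8) = -2*(-5) = 10)
sqrt(-516*(-13) + u(I(-3, -14))) = sqrt(-516*(-13) + 10) = sqrt(6708 + 10) = sqrt(6718)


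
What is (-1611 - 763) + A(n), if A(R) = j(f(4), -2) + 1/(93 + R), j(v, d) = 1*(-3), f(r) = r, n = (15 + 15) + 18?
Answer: -335156/141 ≈ -2377.0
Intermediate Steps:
n = 48 (n = 30 + 18 = 48)
j(v, d) = -3
A(R) = -3 + 1/(93 + R)
(-1611 - 763) + A(n) = (-1611 - 763) + (-278 - 3*48)/(93 + 48) = -2374 + (-278 - 144)/141 = -2374 + (1/141)*(-422) = -2374 - 422/141 = -335156/141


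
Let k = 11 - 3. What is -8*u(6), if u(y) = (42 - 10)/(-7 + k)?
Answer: -256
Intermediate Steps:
k = 8
u(y) = 32 (u(y) = (42 - 10)/(-7 + 8) = 32/1 = 32*1 = 32)
-8*u(6) = -8*32 = -256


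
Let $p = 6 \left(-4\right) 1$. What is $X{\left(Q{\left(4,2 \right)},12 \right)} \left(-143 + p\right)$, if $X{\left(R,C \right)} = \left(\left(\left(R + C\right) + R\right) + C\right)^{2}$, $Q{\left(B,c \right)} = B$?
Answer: $-171008$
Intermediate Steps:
$X{\left(R,C \right)} = \left(2 C + 2 R\right)^{2}$ ($X{\left(R,C \right)} = \left(\left(\left(C + R\right) + R\right) + C\right)^{2} = \left(\left(C + 2 R\right) + C\right)^{2} = \left(2 C + 2 R\right)^{2}$)
$p = -24$ ($p = \left(-24\right) 1 = -24$)
$X{\left(Q{\left(4,2 \right)},12 \right)} \left(-143 + p\right) = 4 \left(12 + 4\right)^{2} \left(-143 - 24\right) = 4 \cdot 16^{2} \left(-167\right) = 4 \cdot 256 \left(-167\right) = 1024 \left(-167\right) = -171008$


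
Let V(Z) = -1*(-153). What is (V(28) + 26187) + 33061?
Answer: 59401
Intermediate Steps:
V(Z) = 153
(V(28) + 26187) + 33061 = (153 + 26187) + 33061 = 26340 + 33061 = 59401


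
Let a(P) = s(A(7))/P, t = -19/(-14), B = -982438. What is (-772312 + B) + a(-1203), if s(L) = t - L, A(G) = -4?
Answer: -9851166525/5614 ≈ -1.7548e+6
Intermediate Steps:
t = 19/14 (t = -19*(-1/14) = 19/14 ≈ 1.3571)
s(L) = 19/14 - L
a(P) = 75/(14*P) (a(P) = (19/14 - 1*(-4))/P = (19/14 + 4)/P = 75/(14*P))
(-772312 + B) + a(-1203) = (-772312 - 982438) + (75/14)/(-1203) = -1754750 + (75/14)*(-1/1203) = -1754750 - 25/5614 = -9851166525/5614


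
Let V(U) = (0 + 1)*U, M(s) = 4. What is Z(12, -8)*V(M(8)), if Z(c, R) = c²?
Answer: 576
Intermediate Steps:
V(U) = U (V(U) = 1*U = U)
Z(12, -8)*V(M(8)) = 12²*4 = 144*4 = 576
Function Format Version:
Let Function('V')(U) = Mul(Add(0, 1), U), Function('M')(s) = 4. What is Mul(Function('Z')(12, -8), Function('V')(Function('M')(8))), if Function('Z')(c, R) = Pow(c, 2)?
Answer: 576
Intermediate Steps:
Function('V')(U) = U (Function('V')(U) = Mul(1, U) = U)
Mul(Function('Z')(12, -8), Function('V')(Function('M')(8))) = Mul(Pow(12, 2), 4) = Mul(144, 4) = 576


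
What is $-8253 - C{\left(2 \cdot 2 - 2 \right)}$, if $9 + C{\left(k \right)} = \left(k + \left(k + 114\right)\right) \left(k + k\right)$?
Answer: $-8716$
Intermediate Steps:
$C{\left(k \right)} = -9 + 2 k \left(114 + 2 k\right)$ ($C{\left(k \right)} = -9 + \left(k + \left(k + 114\right)\right) \left(k + k\right) = -9 + \left(k + \left(114 + k\right)\right) 2 k = -9 + \left(114 + 2 k\right) 2 k = -9 + 2 k \left(114 + 2 k\right)$)
$-8253 - C{\left(2 \cdot 2 - 2 \right)} = -8253 - \left(-9 + 4 \left(2 \cdot 2 - 2\right)^{2} + 228 \left(2 \cdot 2 - 2\right)\right) = -8253 - \left(-9 + 4 \left(4 - 2\right)^{2} + 228 \left(4 - 2\right)\right) = -8253 - \left(-9 + 4 \cdot 2^{2} + 228 \cdot 2\right) = -8253 - \left(-9 + 4 \cdot 4 + 456\right) = -8253 - \left(-9 + 16 + 456\right) = -8253 - 463 = -8716$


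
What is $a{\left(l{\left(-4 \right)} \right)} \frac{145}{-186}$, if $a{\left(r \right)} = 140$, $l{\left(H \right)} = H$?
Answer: $- \frac{10150}{93} \approx -109.14$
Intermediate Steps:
$a{\left(l{\left(-4 \right)} \right)} \frac{145}{-186} = 140 \frac{145}{-186} = 140 \cdot 145 \left(- \frac{1}{186}\right) = 140 \left(- \frac{145}{186}\right) = - \frac{10150}{93}$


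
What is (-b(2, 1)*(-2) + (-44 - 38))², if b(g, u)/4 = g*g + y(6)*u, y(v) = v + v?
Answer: 2116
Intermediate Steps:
y(v) = 2*v
b(g, u) = 4*g² + 48*u (b(g, u) = 4*(g*g + (2*6)*u) = 4*(g² + 12*u) = 4*g² + 48*u)
(-b(2, 1)*(-2) + (-44 - 38))² = (-(4*2² + 48*1)*(-2) + (-44 - 38))² = (-(4*4 + 48)*(-2) - 82)² = (-(16 + 48)*(-2) - 82)² = (-1*64*(-2) - 82)² = (-64*(-2) - 82)² = (128 - 82)² = 46² = 2116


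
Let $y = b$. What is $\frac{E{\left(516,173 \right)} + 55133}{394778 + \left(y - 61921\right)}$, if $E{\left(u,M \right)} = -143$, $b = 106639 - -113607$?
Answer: $\frac{54990}{553103} \approx 0.099421$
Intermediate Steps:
$b = 220246$ ($b = 106639 + 113607 = 220246$)
$y = 220246$
$\frac{E{\left(516,173 \right)} + 55133}{394778 + \left(y - 61921\right)} = \frac{-143 + 55133}{394778 + \left(220246 - 61921\right)} = \frac{54990}{394778 + 158325} = \frac{54990}{553103}$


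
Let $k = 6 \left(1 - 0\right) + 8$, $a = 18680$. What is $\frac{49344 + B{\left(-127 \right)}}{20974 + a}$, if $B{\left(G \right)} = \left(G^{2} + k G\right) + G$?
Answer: $\frac{31784}{19827} \approx 1.6031$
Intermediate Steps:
$k = 14$ ($k = 6 \left(1 + 0\right) + 8 = 6 \cdot 1 + 8 = 6 + 8 = 14$)
$B{\left(G \right)} = G^{2} + 15 G$ ($B{\left(G \right)} = \left(G^{2} + 14 G\right) + G = G^{2} + 15 G$)
$\frac{49344 + B{\left(-127 \right)}}{20974 + a} = \frac{49344 - 127 \left(15 - 127\right)}{20974 + 18680} = \frac{49344 - -14224}{39654} = \left(49344 + 14224\right) \frac{1}{39654} = 63568 \cdot \frac{1}{39654} = \frac{31784}{19827}$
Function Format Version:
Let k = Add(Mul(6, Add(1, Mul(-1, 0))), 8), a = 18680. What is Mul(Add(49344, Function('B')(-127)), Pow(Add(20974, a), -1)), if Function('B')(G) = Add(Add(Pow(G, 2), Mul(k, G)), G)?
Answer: Rational(31784, 19827) ≈ 1.6031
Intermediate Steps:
k = 14 (k = Add(Mul(6, Add(1, 0)), 8) = Add(Mul(6, 1), 8) = Add(6, 8) = 14)
Function('B')(G) = Add(Pow(G, 2), Mul(15, G)) (Function('B')(G) = Add(Add(Pow(G, 2), Mul(14, G)), G) = Add(Pow(G, 2), Mul(15, G)))
Mul(Add(49344, Function('B')(-127)), Pow(Add(20974, a), -1)) = Mul(Add(49344, Mul(-127, Add(15, -127))), Pow(Add(20974, 18680), -1)) = Mul(Add(49344, Mul(-127, -112)), Pow(39654, -1)) = Mul(Add(49344, 14224), Rational(1, 39654)) = Mul(63568, Rational(1, 39654)) = Rational(31784, 19827)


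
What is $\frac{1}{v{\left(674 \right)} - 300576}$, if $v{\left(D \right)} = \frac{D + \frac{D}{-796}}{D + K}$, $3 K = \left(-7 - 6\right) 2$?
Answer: $- \frac{794408}{238779175263} \approx -3.327 \cdot 10^{-6}$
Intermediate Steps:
$K = - \frac{26}{3}$ ($K = \frac{\left(-7 - 6\right) 2}{3} = \frac{\left(-13\right) 2}{3} = \frac{1}{3} \left(-26\right) = - \frac{26}{3} \approx -8.6667$)
$v{\left(D \right)} = \frac{795 D}{796 \left(- \frac{26}{3} + D\right)}$ ($v{\left(D \right)} = \frac{D + \frac{D}{-796}}{D - \frac{26}{3}} = \frac{D + D \left(- \frac{1}{796}\right)}{- \frac{26}{3} + D} = \frac{D - \frac{D}{796}}{- \frac{26}{3} + D} = \frac{\frac{795}{796} D}{- \frac{26}{3} + D} = \frac{795 D}{796 \left(- \frac{26}{3} + D\right)}$)
$\frac{1}{v{\left(674 \right)} - 300576} = \frac{1}{\frac{2385}{796} \cdot 674 \frac{1}{-26 + 3 \cdot 674} - 300576} = \frac{1}{\frac{2385}{796} \cdot 674 \frac{1}{-26 + 2022} - 300576} = \frac{1}{\frac{2385}{796} \cdot 674 \cdot \frac{1}{1996} - 300576} = \frac{1}{\frac{803745}{794408} - 300576} = \frac{1}{- \frac{238779175263}{794408}} = - \frac{794408}{238779175263}$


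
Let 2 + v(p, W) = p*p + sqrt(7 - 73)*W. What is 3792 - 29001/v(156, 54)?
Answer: 1122716223585/296168006 + 783027*I*sqrt(66)/296168006 ≈ 3790.8 + 0.021479*I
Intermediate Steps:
v(p, W) = -2 + p**2 + I*W*sqrt(66) (v(p, W) = -2 + (p*p + sqrt(7 - 73)*W) = -2 + (p**2 + sqrt(-66)*W) = -2 + (p**2 + (I*sqrt(66))*W) = -2 + (p**2 + I*W*sqrt(66)) = -2 + p**2 + I*W*sqrt(66))
3792 - 29001/v(156, 54) = 3792 - 29001/(-2 + 156**2 + I*54*sqrt(66)) = 3792 - 29001/(-2 + 24336 + 54*I*sqrt(66)) = 3792 - 29001/(24334 + 54*I*sqrt(66))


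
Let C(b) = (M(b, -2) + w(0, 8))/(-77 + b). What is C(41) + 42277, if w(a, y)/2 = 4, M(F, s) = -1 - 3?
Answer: 380492/9 ≈ 42277.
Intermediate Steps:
M(F, s) = -4
w(a, y) = 8 (w(a, y) = 2*4 = 8)
C(b) = 4/(-77 + b) (C(b) = (-4 + 8)/(-77 + b) = 4/(-77 + b))
C(41) + 42277 = 4/(-77 + 41) + 42277 = 4/(-36) + 42277 = 4*(-1/36) + 42277 = -⅑ + 42277 = 380492/9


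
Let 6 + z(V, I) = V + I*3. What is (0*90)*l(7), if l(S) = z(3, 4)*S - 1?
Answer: 0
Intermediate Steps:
z(V, I) = -6 + V + 3*I (z(V, I) = -6 + (V + I*3) = -6 + (V + 3*I) = -6 + V + 3*I)
l(S) = -1 + 9*S (l(S) = (-6 + 3 + 3*4)*S - 1 = (-6 + 3 + 12)*S - 1 = 9*S - 1 = -1 + 9*S)
(0*90)*l(7) = (0*90)*(-1 + 9*7) = 0*(-1 + 63) = 0*62 = 0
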